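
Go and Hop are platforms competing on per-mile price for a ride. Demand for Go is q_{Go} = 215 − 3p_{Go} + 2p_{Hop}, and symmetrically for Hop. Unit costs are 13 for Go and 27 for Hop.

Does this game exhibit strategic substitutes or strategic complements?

strategic complements

Go's profit: π = (p_{Go} − 13)(215 − 3p_{Go} + 2p_{Hop}).
∂π/∂p_{Go} = 254 − 6p_{Go} + 2p_{Hop} = 0 ⇒ p_{Go} = 127/3 + (1/3)p_{Hop}.
The best-response slope dp_{Go}/dp_{Hop} = 1/3 > 0: the reaction function is upward-sloping, so the choices are strategic complements.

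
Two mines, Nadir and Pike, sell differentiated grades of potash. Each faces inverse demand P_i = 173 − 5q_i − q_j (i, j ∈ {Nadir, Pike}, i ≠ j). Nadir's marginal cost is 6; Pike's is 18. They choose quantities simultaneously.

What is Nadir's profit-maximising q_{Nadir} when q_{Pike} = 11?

15.6

Mine Nadir's profit: π = q_{Nadir}(173 − 5q_{Nadir} − q_{Pike}) − 6q_{Nadir}.
∂π/∂q_{Nadir} = 167 − 10q_{Nadir} − q_{Pike} = 0 ⇒ q_{Nadir} = 16.7 − 0.1q_{Pike}.
At q_{Pike} = 11: q_{Nadir} = 16.7 − 0.1·11 = 15.6.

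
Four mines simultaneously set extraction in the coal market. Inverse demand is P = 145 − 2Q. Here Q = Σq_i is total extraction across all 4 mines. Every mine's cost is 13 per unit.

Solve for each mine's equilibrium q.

13.2

A representative mine's profit is π_i = q_i(145 − 2Q) − 13q_i, with Q = q_i + Σ_{j≠i} q_j.
First-order condition: 132 − 4q_i − 2Σ_{j≠i} q_j = 0.
Imposing symmetry (q_j = q for all j) turns Σ_{j≠i} q_j into 3q, so 132 = 10q and q = 13.2.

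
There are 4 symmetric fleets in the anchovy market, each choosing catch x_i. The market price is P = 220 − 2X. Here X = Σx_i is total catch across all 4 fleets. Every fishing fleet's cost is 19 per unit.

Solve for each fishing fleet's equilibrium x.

A representative fishing fleet's profit is π_i = x_i(220 − 2X) − 19x_i, with X = x_i + Σ_{j≠i} x_j.
First-order condition: 201 − 4x_i − 2Σ_{j≠i} x_j = 0.
With identical fishing fleets, set every x_j = x: then 201 − 4x − 6x = 0, i.e. x = 201/10 = 20.1.

20.1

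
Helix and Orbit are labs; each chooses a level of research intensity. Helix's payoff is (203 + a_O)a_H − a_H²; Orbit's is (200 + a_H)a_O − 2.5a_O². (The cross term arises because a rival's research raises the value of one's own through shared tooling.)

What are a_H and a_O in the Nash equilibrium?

Expanding Helix's payoff: 203a_H + a_Oa_H − a_H².
∂π/∂a_H = 203 + a_O − 2a_H = 0, so a_H = 101.5 + 0.5a_O.
Likewise for Orbit: a_O = 40 + 0.2a_H.
Substituting the second reaction function into the first: a_H = 101.5 + 0.5(40 + 0.2a_H), which gives 0.9a_H = 121.5 ⇒ a_H = 135.
Then a_O = 40 + 0.2·135 = 67.

135, 67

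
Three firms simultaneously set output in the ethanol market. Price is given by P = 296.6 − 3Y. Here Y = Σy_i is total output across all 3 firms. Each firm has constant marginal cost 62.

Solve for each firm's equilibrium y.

19.55

A representative firm's profit is π_i = y_i(296.6 − 3Y) − 62y_i, with Y = y_i + Σ_{j≠i} y_j.
First-order condition: 234.6 − 6y_i − 3Σ_{j≠i} y_j = 0.
Imposing symmetry (y_j = y for all j) turns Σ_{j≠i} y_j into 2y, so 234.6 = 12y and y = 19.55.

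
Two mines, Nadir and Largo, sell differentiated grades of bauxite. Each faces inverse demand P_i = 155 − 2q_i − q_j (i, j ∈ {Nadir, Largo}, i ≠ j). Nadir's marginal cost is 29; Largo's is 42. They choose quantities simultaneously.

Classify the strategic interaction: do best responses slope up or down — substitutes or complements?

strategic substitutes

Mine Nadir's profit: π = q_{Nadir}(155 − 2q_{Nadir} − q_{Largo}) − 29q_{Nadir}.
∂π/∂q_{Nadir} = 126 − 4q_{Nadir} − q_{Largo} = 0 ⇒ q_{Nadir} = 31.5 − 0.25q_{Largo}.
The best-response slope dq_{Nadir}/dq_{Largo} = −0.25 < 0: the reaction function is downward-sloping, so the choices are strategic substitutes.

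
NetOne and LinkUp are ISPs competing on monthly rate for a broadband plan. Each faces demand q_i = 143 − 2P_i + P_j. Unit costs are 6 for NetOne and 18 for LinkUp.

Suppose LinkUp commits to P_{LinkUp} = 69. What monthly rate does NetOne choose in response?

56

NetOne's profit: π = (P_{NetOne} − 6)(143 − 2P_{NetOne} + P_{LinkUp}).
∂π/∂P_{NetOne} = 155 − 4P_{NetOne} + P_{LinkUp} = 0 ⇒ P_{NetOne} = 38.75 + 0.25P_{LinkUp}.
At P_{LinkUp} = 69: P_{NetOne} = 38.75 + 0.25·69 = 56.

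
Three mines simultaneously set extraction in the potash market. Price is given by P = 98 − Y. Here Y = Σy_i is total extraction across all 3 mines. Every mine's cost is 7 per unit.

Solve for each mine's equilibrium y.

22.75

A representative mine's profit is π_i = y_i(98 − Y) − 7y_i, with Y = y_i + Σ_{j≠i} y_j.
First-order condition: 91 − 2y_i − Σ_{j≠i} y_j = 0.
In a symmetric equilibrium every mine chooses the same y, so Σ_{j≠i} y_j = 2y. The condition becomes 91 − 4y = 0, giving y = 91/4 = 22.75.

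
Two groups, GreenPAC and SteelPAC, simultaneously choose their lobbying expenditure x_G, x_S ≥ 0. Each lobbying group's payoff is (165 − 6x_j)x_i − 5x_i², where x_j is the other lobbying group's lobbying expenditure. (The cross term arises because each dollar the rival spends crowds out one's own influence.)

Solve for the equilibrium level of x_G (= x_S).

GreenPAC's payoff is (165 − 6x_S)x_G − 5x_G².
∂π/∂x_G = 165 − 6x_S − 10x_G = 0, so x_G = 16.5 − 0.6x_S.
Setting x_G = x_S in the reaction function: x_G = 16.5 − 0.6x_G, so x_G = 16.5 / 1.6 = 10.3125.

10.3125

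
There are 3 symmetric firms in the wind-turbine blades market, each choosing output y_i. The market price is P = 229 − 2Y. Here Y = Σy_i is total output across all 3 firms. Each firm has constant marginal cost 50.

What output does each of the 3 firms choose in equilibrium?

22.375

A representative firm's profit is π_i = y_i(229 − 2Y) − 50y_i, with Y = y_i + Σ_{j≠i} y_j.
First-order condition: 179 − 4y_i − 2Σ_{j≠i} y_j = 0.
Imposing symmetry (y_j = y for all j) turns Σ_{j≠i} y_j into 2y, so 179 = 8y and y = 22.375.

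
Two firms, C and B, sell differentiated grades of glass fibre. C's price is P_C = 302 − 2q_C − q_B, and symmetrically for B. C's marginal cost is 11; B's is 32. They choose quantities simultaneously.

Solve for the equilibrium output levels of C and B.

59.6, 52.6

Firm C's profit: π = q_C(302 − 2q_C − q_B) − 11q_C.
∂π/∂q_C = 291 − 4q_C − q_B = 0 ⇒ q_C = 72.75 − 0.25q_B.
Similarly q_B = 67.5 − 0.25q_C.
Solving the two reaction functions simultaneously: (1 − (−0.25)(−0.25))q_C = 72.75 − 0.25·67.5, so 0.9375q_C = 55.875 and q_C = 59.6.
Then q_B = 67.5 − 0.25·59.6 = 52.6.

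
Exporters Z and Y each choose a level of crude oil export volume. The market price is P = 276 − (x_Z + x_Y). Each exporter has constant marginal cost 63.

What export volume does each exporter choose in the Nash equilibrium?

71

Exporter Z's profit: π = x_Z(276 − (x_Z + x_Y)) − 63x_Z.
∂π/∂x_Z = 213 − 2x_Z − x_Y = 0, so x_Z = 106.5 − 0.5x_Y.
The game is symmetric, so in equilibrium x_Y = x_Z: the reaction function gives 1.5x_Z = 106.5, hence x_Z = 71.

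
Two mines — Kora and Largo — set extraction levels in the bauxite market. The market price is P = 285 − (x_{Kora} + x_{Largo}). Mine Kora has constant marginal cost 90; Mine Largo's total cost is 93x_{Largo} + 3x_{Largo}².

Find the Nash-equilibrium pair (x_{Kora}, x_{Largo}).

Mine Kora's profit: π = x_{Kora}(285 − (x_{Kora} + x_{Largo})) − 90x_{Kora}.
∂π/∂x_{Kora} = 195 − 2x_{Kora} − x_{Largo} = 0, so x_{Kora} = 97.5 − 0.5x_{Largo}.
For Largo: ∂π/∂x_{Largo} = 192 − 8x_{Largo} − x_{Kora} = 0 ⇒ x_{Largo} = 24 − 0.125x_{Kora}.
Solving the two reaction functions simultaneously: (1 − (−0.5)(−0.125))x_{Kora} = 97.5 − 0.5·24, so 0.9375x_{Kora} = 85.5 and x_{Kora} = 91.2.
Then x_{Largo} = 24 − 0.125·91.2 = 12.6.

91.2, 12.6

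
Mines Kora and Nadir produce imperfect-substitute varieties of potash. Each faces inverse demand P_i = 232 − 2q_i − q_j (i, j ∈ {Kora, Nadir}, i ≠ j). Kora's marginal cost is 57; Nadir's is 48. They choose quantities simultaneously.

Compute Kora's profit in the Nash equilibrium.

2366.72

Mine Kora's profit: π = q_{Kora}(232 − 2q_{Kora} − q_{Nadir}) − 57q_{Kora}.
∂π/∂q_{Kora} = 175 − 4q_{Kora} − q_{Nadir} = 0 ⇒ q_{Kora} = 43.75 − 0.25q_{Nadir}.
Similarly q_{Nadir} = 46 − 0.25q_{Kora}.
Substituting the second reaction function into the first: q_{Kora} = 43.75 − 0.25(46 − 0.25q_{Kora}), which gives 0.9375q_{Kora} = 32.25 ⇒ q_{Kora} = 34.4.
Then q_{Nadir} = 46 − 0.25·34.4 = 37.4.
P_{Kora} = 232 − 2·34.4 − 37.4 = 125.8.
Profit = (125.8 − 57)·34.4 = 2366.72.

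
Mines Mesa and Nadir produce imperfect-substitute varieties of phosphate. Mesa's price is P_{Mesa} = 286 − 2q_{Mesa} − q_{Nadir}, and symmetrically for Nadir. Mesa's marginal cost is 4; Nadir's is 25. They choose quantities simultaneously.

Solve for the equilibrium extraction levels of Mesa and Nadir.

57.8, 50.8

Mine Mesa's profit: π = q_{Mesa}(286 − 2q_{Mesa} − q_{Nadir}) − 4q_{Mesa}.
∂π/∂q_{Mesa} = 282 − 4q_{Mesa} − q_{Nadir} = 0 ⇒ q_{Mesa} = 70.5 − 0.25q_{Nadir}.
Similarly q_{Nadir} = 65.25 − 0.25q_{Mesa}.
Substituting the second reaction function into the first: q_{Mesa} = 70.5 − 0.25(65.25 − 0.25q_{Mesa}), which gives 0.9375q_{Mesa} = 54.1875 ⇒ q_{Mesa} = 57.8.
Then q_{Nadir} = 65.25 − 0.25·57.8 = 50.8.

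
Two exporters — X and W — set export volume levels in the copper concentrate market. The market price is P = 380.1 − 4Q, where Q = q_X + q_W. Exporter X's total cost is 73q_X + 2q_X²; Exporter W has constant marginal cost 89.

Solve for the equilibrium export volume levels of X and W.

16.155, 28.31

Exporter X's profit: π = q_X(380.1 − 4(q_X + q_W)) − 73q_X − 2q_X².
∂π/∂q_X = 307.1 − 12q_X − 4q_W = 0, so q_X = 3071/120 − (1/3)q_W.
For W: ∂π/∂q_W = 291.1 − 8q_W − 4q_X = 0 ⇒ q_W = 36.3875 − 0.5q_X.
Solving the two reaction functions simultaneously: (1 − (−1/3)(−0.5))q_X = 3071/120 − (1/3)·36.3875, so (5/6)q_X = 13.4625 and q_X = 16.155.
Then q_W = 36.3875 − 0.5·16.155 = 28.31.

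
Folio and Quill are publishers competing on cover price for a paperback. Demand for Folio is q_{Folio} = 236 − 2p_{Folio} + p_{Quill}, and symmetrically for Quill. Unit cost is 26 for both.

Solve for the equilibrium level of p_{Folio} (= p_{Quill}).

96

Folio's profit: π = (p_{Folio} − 26)(236 − 2p_{Folio} + p_{Quill}).
∂π/∂p_{Folio} = 288 − 4p_{Folio} + p_{Quill} = 0 ⇒ p_{Folio} = 72 + 0.25p_{Quill}.
Setting p_{Folio} = p_{Quill} in the reaction function: p_{Folio} = 72 + 0.25p_{Folio}, so p_{Folio} = 72 / 0.75 = 96.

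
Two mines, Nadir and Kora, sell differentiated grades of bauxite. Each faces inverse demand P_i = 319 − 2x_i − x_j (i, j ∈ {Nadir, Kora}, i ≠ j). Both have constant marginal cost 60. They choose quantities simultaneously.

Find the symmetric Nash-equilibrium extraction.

51.8

Mine Nadir's profit: π = x_{Nadir}(319 − 2x_{Nadir} − x_{Kora}) − 60x_{Nadir}.
∂π/∂x_{Nadir} = 259 − 4x_{Nadir} − x_{Kora} = 0 ⇒ x_{Nadir} = 64.75 − 0.25x_{Kora}.
By symmetry x_{Kora} = x_{Nadir}; substituting into the reaction function, 1.25x_{Nadir} = 64.75 and x_{Nadir} = 51.8.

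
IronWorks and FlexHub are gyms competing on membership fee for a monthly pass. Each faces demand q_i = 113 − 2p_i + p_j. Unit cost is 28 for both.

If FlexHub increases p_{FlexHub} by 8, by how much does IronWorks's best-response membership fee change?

2

IronWorks's profit: π = (p_{IronWorks} − 28)(113 − 2p_{IronWorks} + p_{FlexHub}).
∂π/∂p_{IronWorks} = 169 − 4p_{IronWorks} + p_{FlexHub} = 0 ⇒ p_{IronWorks} = 42.25 + 0.25p_{FlexHub}.
The reaction-function slope is 0.25, so an 8-unit rise in p_{FlexHub} moves p_{IronWorks} by 0.25 × 8 = 2. IronWorks's best response rises — the actions are strategic complements.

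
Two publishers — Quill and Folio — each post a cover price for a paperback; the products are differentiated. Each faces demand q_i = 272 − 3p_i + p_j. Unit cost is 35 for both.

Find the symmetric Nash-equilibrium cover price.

75.4

Quill's profit: π = (p_{Quill} − 35)(272 − 3p_{Quill} + p_{Folio}).
∂π/∂p_{Quill} = 377 − 6p_{Quill} + p_{Folio} = 0 ⇒ p_{Quill} = 377/6 + (1/6)p_{Folio}.
By symmetry p_{Folio} = p_{Quill}; substituting into the reaction function, (5/6)p_{Quill} = 377/6 and p_{Quill} = 75.4.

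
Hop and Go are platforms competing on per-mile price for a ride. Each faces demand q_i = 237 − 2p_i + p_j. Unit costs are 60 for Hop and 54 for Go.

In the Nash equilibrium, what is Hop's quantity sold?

116.4

Hop's profit: π = (p_{Hop} − 60)(237 − 2p_{Hop} + p_{Go}).
∂π/∂p_{Hop} = 357 − 4p_{Hop} + p_{Go} = 0 ⇒ p_{Hop} = 89.25 + 0.25p_{Go}.
Similarly p_{Go} = 86.25 + 0.25p_{Hop}.
Plugging p_{Go} into Hop's best response: p_{Hop} = 89.25 + 0.25(86.25 + 0.25p_{Hop}) ⇒ 0.9375p_{Hop} = 110.8125, so p_{Hop} = 118.2.
Then p_{Go} = 86.25 + 0.25·118.2 = 115.8.
q_{Hop} = 237 − 2·118.2 + 115.8 = 116.4.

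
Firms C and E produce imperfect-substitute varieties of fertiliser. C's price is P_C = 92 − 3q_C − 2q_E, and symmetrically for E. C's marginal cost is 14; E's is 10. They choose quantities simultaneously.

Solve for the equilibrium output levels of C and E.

Firm C's profit: π = q_C(92 − 3q_C − 2q_E) − 14q_C.
∂π/∂q_C = 78 − 6q_C − 2q_E = 0 ⇒ q_C = 13 − (1/3)q_E.
Similarly q_E = 41/3 − (1/3)q_C.
Substituting the second reaction function into the first: q_C = 13 − (1/3)(41/3 − (1/3)q_C), which gives (8/9)q_C = 76/9 ⇒ q_C = 9.5.
Then q_E = 41/3 − (1/3)·9.5 = 10.5.

9.5, 10.5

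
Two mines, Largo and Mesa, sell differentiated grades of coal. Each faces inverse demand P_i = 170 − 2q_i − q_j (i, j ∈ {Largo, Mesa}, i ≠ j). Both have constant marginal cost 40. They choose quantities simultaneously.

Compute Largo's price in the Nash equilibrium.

Mine Largo's profit: π = q_{Largo}(170 − 2q_{Largo} − q_{Mesa}) − 40q_{Largo}.
∂π/∂q_{Largo} = 130 − 4q_{Largo} − q_{Mesa} = 0 ⇒ q_{Largo} = 32.5 − 0.25q_{Mesa}.
Setting q_{Largo} = q_{Mesa} in the reaction function: q_{Largo} = 32.5 − 0.25q_{Largo}, so q_{Largo} = 32.5 / 1.25 = 26.
P_{Largo} = 170 − 2·26 − 26 = 92.

92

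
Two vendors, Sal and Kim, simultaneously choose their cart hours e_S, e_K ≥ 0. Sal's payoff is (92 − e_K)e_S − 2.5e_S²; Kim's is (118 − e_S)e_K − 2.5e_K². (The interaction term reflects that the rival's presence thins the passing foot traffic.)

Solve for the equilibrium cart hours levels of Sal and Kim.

Expanding Sal's payoff: 92e_S − e_Ke_S − 2.5e_S².
∂π/∂e_S = 92 − e_K − 5e_S = 0, so e_S = 18.4 − 0.2e_K.
Likewise for Kim: e_K = 23.6 − 0.2e_S.
Plugging e_K into Sal's best response: e_S = 18.4 − 0.2(23.6 − 0.2e_S) ⇒ 0.96e_S = 13.68, so e_S = 14.25.
Then e_K = 23.6 − 0.2·14.25 = 20.75.

14.25, 20.75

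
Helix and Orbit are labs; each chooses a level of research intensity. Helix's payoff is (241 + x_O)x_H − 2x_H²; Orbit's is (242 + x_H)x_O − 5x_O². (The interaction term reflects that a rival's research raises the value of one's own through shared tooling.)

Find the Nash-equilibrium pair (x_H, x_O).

Expanding Helix's payoff: 241x_H + x_Ox_H − 2x_H².
∂π/∂x_H = 241 + x_O − 4x_H = 0, so x_H = 60.25 + 0.25x_O.
Likewise for Orbit: x_O = 24.2 + 0.1x_H.
Plugging x_O into Helix's best response: x_H = 60.25 + 0.25(24.2 + 0.1x_H) ⇒ 0.975x_H = 66.3, so x_H = 68.
Then x_O = 24.2 + 0.1·68 = 31.

68, 31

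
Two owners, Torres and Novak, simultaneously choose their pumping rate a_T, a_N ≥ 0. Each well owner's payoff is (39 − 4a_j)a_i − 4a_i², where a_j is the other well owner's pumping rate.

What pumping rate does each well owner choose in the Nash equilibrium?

Torres's payoff is (39 − 4a_N)a_T − 4a_T².
∂π/∂a_T = 39 − 4a_N − 8a_T = 0, so a_T = 4.875 − 0.5a_N.
The game is symmetric, so in equilibrium a_N = a_T: the reaction function gives 1.5a_T = 4.875, hence a_T = 3.25.

3.25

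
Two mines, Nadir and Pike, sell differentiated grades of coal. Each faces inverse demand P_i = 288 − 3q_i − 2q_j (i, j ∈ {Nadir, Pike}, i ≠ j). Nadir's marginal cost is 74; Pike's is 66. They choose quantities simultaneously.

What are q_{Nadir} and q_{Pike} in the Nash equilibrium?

26.25, 28.25

Mine Nadir's profit: π = q_{Nadir}(288 − 3q_{Nadir} − 2q_{Pike}) − 74q_{Nadir}.
∂π/∂q_{Nadir} = 214 − 6q_{Nadir} − 2q_{Pike} = 0 ⇒ q_{Nadir} = 107/3 − (1/3)q_{Pike}.
Similarly q_{Pike} = 37 − (1/3)q_{Nadir}.
Plugging q_{Pike} into Nadir's best response: q_{Nadir} = 107/3 − (1/3)(37 − (1/3)q_{Nadir}) ⇒ (8/9)q_{Nadir} = 70/3, so q_{Nadir} = 26.25.
Then q_{Pike} = 37 − (1/3)·26.25 = 28.25.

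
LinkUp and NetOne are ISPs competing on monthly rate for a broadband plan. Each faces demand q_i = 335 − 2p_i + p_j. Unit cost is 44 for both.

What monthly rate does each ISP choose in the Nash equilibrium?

LinkUp's profit: π = (p_{LinkUp} − 44)(335 − 2p_{LinkUp} + p_{NetOne}).
∂π/∂p_{LinkUp} = 423 − 4p_{LinkUp} + p_{NetOne} = 0 ⇒ p_{LinkUp} = 105.75 + 0.25p_{NetOne}.
By symmetry p_{NetOne} = p_{LinkUp}; substituting into the reaction function, 0.75p_{LinkUp} = 105.75 and p_{LinkUp} = 141.

141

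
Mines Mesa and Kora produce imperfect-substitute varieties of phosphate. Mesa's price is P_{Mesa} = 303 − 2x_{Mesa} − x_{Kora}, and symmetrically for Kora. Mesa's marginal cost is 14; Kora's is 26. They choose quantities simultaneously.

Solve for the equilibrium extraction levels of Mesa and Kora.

58.6, 54.6

Mine Mesa's profit: π = x_{Mesa}(303 − 2x_{Mesa} − x_{Kora}) − 14x_{Mesa}.
∂π/∂x_{Mesa} = 289 − 4x_{Mesa} − x_{Kora} = 0 ⇒ x_{Mesa} = 72.25 − 0.25x_{Kora}.
Similarly x_{Kora} = 69.25 − 0.25x_{Mesa}.
Plugging x_{Kora} into Mesa's best response: x_{Mesa} = 72.25 − 0.25(69.25 − 0.25x_{Mesa}) ⇒ 0.9375x_{Mesa} = 54.9375, so x_{Mesa} = 58.6.
Then x_{Kora} = 69.25 − 0.25·58.6 = 54.6.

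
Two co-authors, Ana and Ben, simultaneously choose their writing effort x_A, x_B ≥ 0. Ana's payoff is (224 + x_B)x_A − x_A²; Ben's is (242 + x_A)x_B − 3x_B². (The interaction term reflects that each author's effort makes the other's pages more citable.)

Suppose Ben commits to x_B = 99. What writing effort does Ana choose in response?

161.5

Expanding Ana's payoff: 224x_A + x_Bx_A − x_A².
∂π/∂x_A = 224 + x_B − 2x_A = 0, so x_A = 112 + 0.5x_B.
At x_B = 99: x_A = 112 + 0.5·99 = 161.5.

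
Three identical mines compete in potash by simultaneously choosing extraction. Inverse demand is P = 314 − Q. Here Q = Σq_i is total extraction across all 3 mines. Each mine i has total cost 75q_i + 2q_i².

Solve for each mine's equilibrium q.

29.875

A representative mine's profit is π_i = q_i(314 − Q) − 75q_i − 2q_i², with Q = q_i + Σ_{j≠i} q_j.
First-order condition: 239 − 6q_i − Σ_{j≠i} q_j = 0.
Imposing symmetry (q_j = q for all j) turns Σ_{j≠i} q_j into 2q, so 239 = 8q and q = 29.875.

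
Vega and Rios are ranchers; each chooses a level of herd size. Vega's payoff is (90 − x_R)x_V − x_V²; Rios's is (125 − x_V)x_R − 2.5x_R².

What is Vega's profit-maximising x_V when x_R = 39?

Expanding Vega's payoff: 90x_V − x_Rx_V − x_V².
∂π/∂x_V = 90 − x_R − 2x_V = 0, so x_V = 45 − 0.5x_R.
At x_R = 39: x_V = 45 − 0.5·39 = 25.5.

25.5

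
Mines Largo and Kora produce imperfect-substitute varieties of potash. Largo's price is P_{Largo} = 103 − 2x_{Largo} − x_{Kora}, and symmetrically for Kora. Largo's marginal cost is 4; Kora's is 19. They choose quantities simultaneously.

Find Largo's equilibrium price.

Mine Largo's profit: π = x_{Largo}(103 − 2x_{Largo} − x_{Kora}) − 4x_{Largo}.
∂π/∂x_{Largo} = 99 − 4x_{Largo} − x_{Kora} = 0 ⇒ x_{Largo} = 24.75 − 0.25x_{Kora}.
Similarly x_{Kora} = 21 − 0.25x_{Largo}.
Substituting the second reaction function into the first: x_{Largo} = 24.75 − 0.25(21 − 0.25x_{Largo}), which gives 0.9375x_{Largo} = 19.5 ⇒ x_{Largo} = 20.8.
Then x_{Kora} = 21 − 0.25·20.8 = 15.8.
P_{Largo} = 103 − 2·20.8 − 15.8 = 45.6.

45.6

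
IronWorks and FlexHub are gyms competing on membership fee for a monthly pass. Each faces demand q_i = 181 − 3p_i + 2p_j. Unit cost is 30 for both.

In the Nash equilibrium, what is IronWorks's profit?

4275.1875

IronWorks's profit: π = (p_{IronWorks} − 30)(181 − 3p_{IronWorks} + 2p_{FlexHub}).
∂π/∂p_{IronWorks} = 271 − 6p_{IronWorks} + 2p_{FlexHub} = 0 ⇒ p_{IronWorks} = 271/6 + (1/3)p_{FlexHub}.
Setting p_{IronWorks} = p_{FlexHub} in the reaction function: p_{IronWorks} = 271/6 + (1/3)p_{IronWorks}, so p_{IronWorks} = (271/6) / (2/3) = 67.75.
q_{IronWorks} = 181 − 3·67.75 + 2·67.75 = 113.25.
Profit = (67.75 − 30)·113.25 = 4275.1875.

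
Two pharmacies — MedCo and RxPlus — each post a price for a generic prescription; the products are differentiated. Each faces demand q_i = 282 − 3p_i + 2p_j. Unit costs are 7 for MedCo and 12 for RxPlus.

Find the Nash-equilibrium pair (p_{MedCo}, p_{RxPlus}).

76.6875, 78.5625

MedCo's profit: π = (p_{MedCo} − 7)(282 − 3p_{MedCo} + 2p_{RxPlus}).
∂π/∂p_{MedCo} = 303 − 6p_{MedCo} + 2p_{RxPlus} = 0 ⇒ p_{MedCo} = 50.5 + (1/3)p_{RxPlus}.
Similarly p_{RxPlus} = 53 + (1/3)p_{MedCo}.
Solving the two reaction functions simultaneously: (1 − (1/3)(1/3))p_{MedCo} = 50.5 + (1/3)·53, so (8/9)p_{MedCo} = 409/6 and p_{MedCo} = 76.6875.
Then p_{RxPlus} = 53 + (1/3)·76.6875 = 78.5625.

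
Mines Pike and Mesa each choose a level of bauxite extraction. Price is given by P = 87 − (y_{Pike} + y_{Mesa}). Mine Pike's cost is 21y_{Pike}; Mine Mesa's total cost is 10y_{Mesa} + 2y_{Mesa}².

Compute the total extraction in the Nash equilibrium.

Mine Pike's profit: π = y_{Pike}(87 − (y_{Pike} + y_{Mesa})) − 21y_{Pike}.
∂π/∂y_{Pike} = 66 − 2y_{Pike} − y_{Mesa} = 0, so y_{Pike} = 33 − 0.5y_{Mesa}.
For Mesa: ∂π/∂y_{Mesa} = 77 − 6y_{Mesa} − y_{Pike} = 0 ⇒ y_{Mesa} = 77/6 − (1/6)y_{Pike}.
Substituting the second reaction function into the first: y_{Pike} = 33 − 0.5(77/6 − (1/6)y_{Pike}), which gives (11/12)y_{Pike} = 319/12 ⇒ y_{Pike} = 29.
Then y_{Mesa} = 77/6 − (1/6)·29 = 8.
Total extraction: 29 + 8 = 37.

37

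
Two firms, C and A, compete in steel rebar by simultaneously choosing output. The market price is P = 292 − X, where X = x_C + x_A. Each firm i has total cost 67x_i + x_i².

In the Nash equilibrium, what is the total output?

Firm C's profit: π = x_C(292 − (x_C + x_A)) − 67x_C − x_C².
∂π/∂x_C = 225 − 4x_C − x_A = 0, so x_C = 56.25 − 0.25x_A.
By symmetry x_A = x_C; substituting into the reaction function, 1.25x_C = 56.25 and x_C = 45.
Total output: 45 + 45 = 90.

90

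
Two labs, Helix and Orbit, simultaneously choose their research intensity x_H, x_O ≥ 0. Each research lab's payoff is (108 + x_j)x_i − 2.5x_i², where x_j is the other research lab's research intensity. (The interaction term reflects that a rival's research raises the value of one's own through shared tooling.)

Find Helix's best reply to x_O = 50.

Helix's payoff is (108 + x_O)x_H − 2.5x_H².
∂π/∂x_H = 108 + x_O − 5x_H = 0, so x_H = 21.6 + 0.2x_O.
At x_O = 50: x_H = 21.6 + 0.2·50 = 31.6.

31.6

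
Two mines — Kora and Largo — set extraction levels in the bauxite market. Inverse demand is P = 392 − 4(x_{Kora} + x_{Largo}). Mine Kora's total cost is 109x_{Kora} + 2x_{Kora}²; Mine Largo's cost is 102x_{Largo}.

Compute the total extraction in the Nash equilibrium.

Mine Kora's profit: π = x_{Kora}(392 − 4(x_{Kora} + x_{Largo})) − 109x_{Kora} − 2x_{Kora}².
∂π/∂x_{Kora} = 283 − 12x_{Kora} − 4x_{Largo} = 0, so x_{Kora} = 283/12 − (1/3)x_{Largo}.
For Largo: ∂π/∂x_{Largo} = 290 − 8x_{Largo} − 4x_{Kora} = 0 ⇒ x_{Largo} = 36.25 − 0.5x_{Kora}.
Solving the two reaction functions simultaneously: (1 − (−1/3)(−0.5))x_{Kora} = 283/12 − (1/3)·36.25, so (5/6)x_{Kora} = 11.5 and x_{Kora} = 13.8.
Then x_{Largo} = 36.25 − 0.5·13.8 = 29.35.
Total extraction: 13.8 + 29.35 = 43.15.

43.15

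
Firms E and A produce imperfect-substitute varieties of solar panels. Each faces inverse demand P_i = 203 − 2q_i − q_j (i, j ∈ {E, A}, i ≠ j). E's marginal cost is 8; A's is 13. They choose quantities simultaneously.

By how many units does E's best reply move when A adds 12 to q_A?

Firm E's profit: π = q_E(203 − 2q_E − q_A) − 8q_E.
∂π/∂q_E = 195 − 4q_E − q_A = 0 ⇒ q_E = 48.75 − 0.25q_A.
The reaction-function slope is −0.25, so a 12-unit rise in q_A moves q_E by −0.25 × 12 = −3. E's best response falls — the actions are strategic substitutes.

-3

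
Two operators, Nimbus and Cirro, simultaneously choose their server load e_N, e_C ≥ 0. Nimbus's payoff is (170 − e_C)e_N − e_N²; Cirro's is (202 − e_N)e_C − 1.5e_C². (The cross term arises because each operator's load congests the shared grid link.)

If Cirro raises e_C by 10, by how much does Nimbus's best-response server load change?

Expanding Nimbus's payoff: 170e_N − e_Ce_N − e_N².
∂π/∂e_N = 170 − e_C − 2e_N = 0, so e_N = 85 − 0.5e_C.
The reaction-function slope is −0.5, so a 10-unit rise in e_C moves e_N by −0.5 × 10 = −5. Nimbus's best response falls — the actions are strategic substitutes.

-5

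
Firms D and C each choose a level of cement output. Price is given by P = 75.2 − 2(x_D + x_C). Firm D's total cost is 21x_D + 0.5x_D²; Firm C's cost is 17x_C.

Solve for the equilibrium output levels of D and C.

Firm D's profit: π = x_D(75.2 − 2(x_D + x_C)) − 21x_D − 0.5x_D².
∂π/∂x_D = 54.2 − 5x_D − 2x_C = 0, so x_D = 10.84 − 0.4x_C.
For C: ∂π/∂x_C = 58.2 − 4x_C − 2x_D = 0 ⇒ x_C = 14.55 − 0.5x_D.
Plugging x_C into D's best response: x_D = 10.84 − 0.4(14.55 − 0.5x_D) ⇒ 0.8x_D = 5.02, so x_D = 6.275.
Then x_C = 14.55 − 0.5·6.275 = 11.4125.

6.275, 11.4125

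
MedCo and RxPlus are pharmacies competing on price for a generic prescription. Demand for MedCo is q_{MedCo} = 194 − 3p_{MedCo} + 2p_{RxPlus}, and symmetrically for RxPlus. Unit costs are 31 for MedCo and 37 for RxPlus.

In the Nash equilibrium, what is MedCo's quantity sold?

125.625

MedCo's profit: π = (p_{MedCo} − 31)(194 − 3p_{MedCo} + 2p_{RxPlus}).
∂π/∂p_{MedCo} = 287 − 6p_{MedCo} + 2p_{RxPlus} = 0 ⇒ p_{MedCo} = 287/6 + (1/3)p_{RxPlus}.
Similarly p_{RxPlus} = 305/6 + (1/3)p_{MedCo}.
Substituting the second reaction function into the first: p_{MedCo} = 287/6 + (1/3)(305/6 + (1/3)p_{MedCo}), which gives (8/9)p_{MedCo} = 583/9 ⇒ p_{MedCo} = 72.875.
Then p_{RxPlus} = 305/6 + (1/3)·72.875 = 75.125.
q_{MedCo} = 194 − 3·72.875 + 2·75.125 = 125.625.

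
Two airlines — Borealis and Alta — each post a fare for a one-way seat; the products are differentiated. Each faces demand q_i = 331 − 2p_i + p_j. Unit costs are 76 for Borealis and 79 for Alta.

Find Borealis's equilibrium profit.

Borealis's profit: π = (p_{Borealis} − 76)(331 − 2p_{Borealis} + p_{Alta}).
∂π/∂p_{Borealis} = 483 − 4p_{Borealis} + p_{Alta} = 0 ⇒ p_{Borealis} = 120.75 + 0.25p_{Alta}.
Similarly p_{Alta} = 122.25 + 0.25p_{Borealis}.
Solving the two reaction functions simultaneously: (1 − (0.25)(0.25))p_{Borealis} = 120.75 + 0.25·122.25, so 0.9375p_{Borealis} = 151.3125 and p_{Borealis} = 161.4.
Then p_{Alta} = 122.25 + 0.25·161.4 = 162.6.
q_{Borealis} = 331 − 2·161.4 + 162.6 = 170.8.
Profit = (161.4 − 76)·170.8 = 14586.32.

14586.32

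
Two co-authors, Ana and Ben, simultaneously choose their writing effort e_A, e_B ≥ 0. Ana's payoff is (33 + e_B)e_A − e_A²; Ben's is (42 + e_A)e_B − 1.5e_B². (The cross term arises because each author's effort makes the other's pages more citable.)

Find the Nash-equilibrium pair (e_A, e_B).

28.2, 23.4

Expanding Ana's payoff: 33e_A + e_Be_A − e_A².
∂π/∂e_A = 33 + e_B − 2e_A = 0, so e_A = 16.5 + 0.5e_B.
Likewise for Ben: e_B = 14 + (1/3)e_A.
Solving the two reaction functions simultaneously: (1 − (0.5)(1/3))e_A = 16.5 + 0.5·14, so (5/6)e_A = 23.5 and e_A = 28.2.
Then e_B = 14 + (1/3)·28.2 = 23.4.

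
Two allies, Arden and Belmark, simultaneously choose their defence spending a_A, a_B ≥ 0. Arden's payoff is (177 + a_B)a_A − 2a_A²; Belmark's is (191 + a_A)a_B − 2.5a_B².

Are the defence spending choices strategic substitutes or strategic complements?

strategic complements

Expanding Arden's payoff: 177a_A + a_Ba_A − 2a_A².
∂π/∂a_A = 177 + a_B − 4a_A = 0, so a_A = 44.25 + 0.25a_B.
The best-response slope da_A/da_B = 0.25 > 0: the reaction function is upward-sloping, so the choices are strategic complements.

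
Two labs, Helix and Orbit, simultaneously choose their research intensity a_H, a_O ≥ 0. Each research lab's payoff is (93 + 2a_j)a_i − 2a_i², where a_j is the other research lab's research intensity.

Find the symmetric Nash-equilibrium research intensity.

Helix's payoff is (93 + 2a_O)a_H − 2a_H².
∂π/∂a_H = 93 + 2a_O − 4a_H = 0, so a_H = 23.25 + 0.5a_O.
By symmetry a_O = a_H; substituting into the reaction function, 0.5a_H = 23.25 and a_H = 46.5.

46.5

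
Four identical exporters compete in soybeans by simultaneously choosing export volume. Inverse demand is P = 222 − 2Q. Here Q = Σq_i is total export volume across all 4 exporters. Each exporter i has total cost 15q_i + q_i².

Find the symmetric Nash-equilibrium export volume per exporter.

17.25

A representative exporter's profit is π_i = q_i(222 − 2Q) − 15q_i − q_i², with Q = q_i + Σ_{j≠i} q_j.
First-order condition: 207 − 6q_i − 2Σ_{j≠i} q_j = 0.
With identical exporters, set every q_j = q: then 207 − 6q − 6q = 0, i.e. q = 207/12 = 17.25.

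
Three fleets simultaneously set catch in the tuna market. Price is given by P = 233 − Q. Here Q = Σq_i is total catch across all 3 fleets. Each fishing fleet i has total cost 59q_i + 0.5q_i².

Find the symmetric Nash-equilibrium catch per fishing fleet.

34.8

A representative fishing fleet's profit is π_i = q_i(233 − Q) − 59q_i − 0.5q_i², with Q = q_i + Σ_{j≠i} q_j.
First-order condition: 174 − 3q_i − Σ_{j≠i} q_j = 0.
With identical fishing fleets, set every q_j = q: then 174 − 3q − 2q = 0, i.e. q = 174/5 = 34.8.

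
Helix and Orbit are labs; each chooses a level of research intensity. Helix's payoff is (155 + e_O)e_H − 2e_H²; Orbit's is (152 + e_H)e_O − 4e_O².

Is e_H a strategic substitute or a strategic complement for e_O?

Expanding Helix's payoff: 155e_H + e_Oe_H − 2e_H².
∂π/∂e_H = 155 + e_O − 4e_H = 0, so e_H = 38.75 + 0.25e_O.
The best-response slope de_H/de_O = 0.25 > 0: the reaction function is upward-sloping, so the choices are strategic complements.

strategic complements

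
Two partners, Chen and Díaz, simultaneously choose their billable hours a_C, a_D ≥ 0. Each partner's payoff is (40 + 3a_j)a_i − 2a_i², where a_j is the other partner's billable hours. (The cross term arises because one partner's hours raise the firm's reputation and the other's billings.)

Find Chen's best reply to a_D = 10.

17.5

Chen's payoff is (40 + 3a_D)a_C − 2a_C².
∂π/∂a_C = 40 + 3a_D − 4a_C = 0, so a_C = 10 + 0.75a_D.
At a_D = 10: a_C = 10 + 0.75·10 = 17.5.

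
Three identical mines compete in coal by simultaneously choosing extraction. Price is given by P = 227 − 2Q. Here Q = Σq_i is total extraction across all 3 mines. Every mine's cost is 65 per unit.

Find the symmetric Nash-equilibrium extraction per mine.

20.25

A representative mine's profit is π_i = q_i(227 − 2Q) − 65q_i, with Q = q_i + Σ_{j≠i} q_j.
First-order condition: 162 − 4q_i − 2Σ_{j≠i} q_j = 0.
Imposing symmetry (q_j = q for all j) turns Σ_{j≠i} q_j into 2q, so 162 = 8q and q = 20.25.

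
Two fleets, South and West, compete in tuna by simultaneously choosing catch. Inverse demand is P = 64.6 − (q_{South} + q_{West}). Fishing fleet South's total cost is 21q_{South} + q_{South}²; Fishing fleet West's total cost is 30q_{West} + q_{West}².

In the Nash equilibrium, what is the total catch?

15.64

Fishing fleet South's profit: π = q_{South}(64.6 − (q_{South} + q_{West})) − 21q_{South} − q_{South}².
∂π/∂q_{South} = 43.6 − 4q_{South} − q_{West} = 0, so q_{South} = 10.9 − 0.25q_{West}.
By the same steps for West: q_{West} = 8.65 − 0.25q_{South}.
Substituting the second reaction function into the first: q_{South} = 10.9 − 0.25(8.65 − 0.25q_{South}), which gives 0.9375q_{South} = 8.7375 ⇒ q_{South} = 9.32.
Then q_{West} = 8.65 − 0.25·9.32 = 6.32.
Total catch: 9.32 + 6.32 = 15.64.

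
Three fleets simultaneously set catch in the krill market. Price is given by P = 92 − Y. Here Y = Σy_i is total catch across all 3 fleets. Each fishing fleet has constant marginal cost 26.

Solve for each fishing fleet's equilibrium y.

A representative fishing fleet's profit is π_i = y_i(92 − Y) − 26y_i, with Y = y_i + Σ_{j≠i} y_j.
First-order condition: 66 − 2y_i − Σ_{j≠i} y_j = 0.
With identical fishing fleets, set every y_j = y: then 66 − 2y − 2y = 0, i.e. y = 66/4 = 16.5.

16.5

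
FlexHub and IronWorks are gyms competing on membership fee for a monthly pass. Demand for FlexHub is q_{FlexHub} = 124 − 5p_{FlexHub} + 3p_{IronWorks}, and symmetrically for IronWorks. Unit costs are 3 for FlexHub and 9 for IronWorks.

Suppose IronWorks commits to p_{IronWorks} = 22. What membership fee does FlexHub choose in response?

20.5

FlexHub's profit: π = (p_{FlexHub} − 3)(124 − 5p_{FlexHub} + 3p_{IronWorks}).
∂π/∂p_{FlexHub} = 139 − 10p_{FlexHub} + 3p_{IronWorks} = 0 ⇒ p_{FlexHub} = 13.9 + 0.3p_{IronWorks}.
At p_{IronWorks} = 22: p_{FlexHub} = 13.9 + 0.3·22 = 20.5.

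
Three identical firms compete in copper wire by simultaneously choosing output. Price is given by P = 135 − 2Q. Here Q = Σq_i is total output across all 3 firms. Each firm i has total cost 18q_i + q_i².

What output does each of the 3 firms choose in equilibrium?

11.7

A representative firm's profit is π_i = q_i(135 − 2Q) − 18q_i − q_i², with Q = q_i + Σ_{j≠i} q_j.
First-order condition: 117 − 6q_i − 2Σ_{j≠i} q_j = 0.
With identical firms, set every q_j = q: then 117 − 6q − 4q = 0, i.e. q = 117/10 = 11.7.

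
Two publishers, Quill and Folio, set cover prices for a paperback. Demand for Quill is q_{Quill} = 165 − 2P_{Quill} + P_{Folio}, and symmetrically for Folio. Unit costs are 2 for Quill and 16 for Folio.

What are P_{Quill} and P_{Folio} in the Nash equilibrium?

58.2, 63.8

Quill's profit: π = (P_{Quill} − 2)(165 − 2P_{Quill} + P_{Folio}).
∂π/∂P_{Quill} = 169 − 4P_{Quill} + P_{Folio} = 0 ⇒ P_{Quill} = 42.25 + 0.25P_{Folio}.
Similarly P_{Folio} = 49.25 + 0.25P_{Quill}.
Plugging P_{Folio} into Quill's best response: P_{Quill} = 42.25 + 0.25(49.25 + 0.25P_{Quill}) ⇒ 0.9375P_{Quill} = 54.5625, so P_{Quill} = 58.2.
Then P_{Folio} = 49.25 + 0.25·58.2 = 63.8.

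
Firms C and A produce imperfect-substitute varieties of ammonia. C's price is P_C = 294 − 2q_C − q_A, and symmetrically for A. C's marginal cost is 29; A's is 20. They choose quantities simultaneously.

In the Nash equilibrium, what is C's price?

133.8

Firm C's profit: π = q_C(294 − 2q_C − q_A) − 29q_C.
∂π/∂q_C = 265 − 4q_C − q_A = 0 ⇒ q_C = 66.25 − 0.25q_A.
Similarly q_A = 68.5 − 0.25q_C.
Plugging q_A into C's best response: q_C = 66.25 − 0.25(68.5 − 0.25q_C) ⇒ 0.9375q_C = 49.125, so q_C = 52.4.
Then q_A = 68.5 − 0.25·52.4 = 55.4.
P_C = 294 − 2·52.4 − 55.4 = 133.8.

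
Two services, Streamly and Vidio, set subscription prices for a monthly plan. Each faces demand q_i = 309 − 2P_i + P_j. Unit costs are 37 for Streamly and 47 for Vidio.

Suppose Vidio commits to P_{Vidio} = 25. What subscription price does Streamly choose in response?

Streamly's profit: π = (P_{Streamly} − 37)(309 − 2P_{Streamly} + P_{Vidio}).
∂π/∂P_{Streamly} = 383 − 4P_{Streamly} + P_{Vidio} = 0 ⇒ P_{Streamly} = 95.75 + 0.25P_{Vidio}.
At P_{Vidio} = 25: P_{Streamly} = 95.75 + 0.25·25 = 102.

102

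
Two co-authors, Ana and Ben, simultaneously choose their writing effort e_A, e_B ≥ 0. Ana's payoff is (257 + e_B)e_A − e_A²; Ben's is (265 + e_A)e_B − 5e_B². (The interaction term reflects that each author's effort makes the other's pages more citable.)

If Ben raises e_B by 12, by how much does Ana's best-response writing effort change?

Expanding Ana's payoff: 257e_A + e_Be_A − e_A².
∂π/∂e_A = 257 + e_B − 2e_A = 0, so e_A = 128.5 + 0.5e_B.
The reaction-function slope is 0.5, so a 12-unit rise in e_B moves e_A by 0.5 × 12 = 6. Ana's best response rises — the actions are strategic complements.

6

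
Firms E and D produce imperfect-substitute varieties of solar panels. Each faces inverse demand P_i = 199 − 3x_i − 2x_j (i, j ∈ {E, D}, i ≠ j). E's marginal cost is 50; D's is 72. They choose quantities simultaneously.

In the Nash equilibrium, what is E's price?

Firm E's profit: π = x_E(199 − 3x_E − 2x_D) − 50x_E.
∂π/∂x_E = 149 − 6x_E − 2x_D = 0 ⇒ x_E = 149/6 − (1/3)x_D.
Similarly x_D = 127/6 − (1/3)x_E.
Substituting the second reaction function into the first: x_E = 149/6 − (1/3)(127/6 − (1/3)x_E), which gives (8/9)x_E = 160/9 ⇒ x_E = 20.
Then x_D = 127/6 − (1/3)·20 = 14.5.
P_E = 199 − 3·20 − 2·14.5 = 110.

110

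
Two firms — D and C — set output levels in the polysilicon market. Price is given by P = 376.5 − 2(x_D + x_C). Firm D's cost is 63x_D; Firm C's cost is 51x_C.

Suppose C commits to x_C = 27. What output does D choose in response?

Firm D's profit: π = x_D(376.5 − 2(x_D + x_C)) − 63x_D.
∂π/∂x_D = 313.5 − 4x_D − 2x_C = 0, so x_D = 78.375 − 0.5x_C.
At x_C = 27: x_D = 78.375 − 0.5·27 = 64.875.

64.875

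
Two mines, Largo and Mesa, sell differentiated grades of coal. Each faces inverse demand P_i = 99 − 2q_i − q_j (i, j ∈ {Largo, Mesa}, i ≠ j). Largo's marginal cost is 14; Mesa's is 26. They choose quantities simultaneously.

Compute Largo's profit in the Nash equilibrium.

633.68

Mine Largo's profit: π = q_{Largo}(99 − 2q_{Largo} − q_{Mesa}) − 14q_{Largo}.
∂π/∂q_{Largo} = 85 − 4q_{Largo} − q_{Mesa} = 0 ⇒ q_{Largo} = 21.25 − 0.25q_{Mesa}.
Similarly q_{Mesa} = 18.25 − 0.25q_{Largo}.
Solving the two reaction functions simultaneously: (1 − (−0.25)(−0.25))q_{Largo} = 21.25 − 0.25·18.25, so 0.9375q_{Largo} = 16.6875 and q_{Largo} = 17.8.
Then q_{Mesa} = 18.25 − 0.25·17.8 = 13.8.
P_{Largo} = 99 − 2·17.8 − 13.8 = 49.6.
Profit = (49.6 − 14)·17.8 = 633.68.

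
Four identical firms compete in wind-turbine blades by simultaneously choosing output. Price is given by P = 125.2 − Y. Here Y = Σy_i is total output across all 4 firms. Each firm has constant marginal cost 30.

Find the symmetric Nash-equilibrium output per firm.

A representative firm's profit is π_i = y_i(125.2 − Y) − 30y_i, with Y = y_i + Σ_{j≠i} y_j.
First-order condition: 95.2 − 2y_i − Σ_{j≠i} y_j = 0.
With identical firms, set every y_j = y: then 95.2 − 2y − 3y = 0, i.e. y = 95.2/5 = 19.04.

19.04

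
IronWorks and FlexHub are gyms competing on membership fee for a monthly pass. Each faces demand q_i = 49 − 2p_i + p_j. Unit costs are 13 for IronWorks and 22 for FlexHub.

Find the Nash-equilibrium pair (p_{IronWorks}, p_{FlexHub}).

IronWorks's profit: π = (p_{IronWorks} − 13)(49 − 2p_{IronWorks} + p_{FlexHub}).
∂π/∂p_{IronWorks} = 75 − 4p_{IronWorks} + p_{FlexHub} = 0 ⇒ p_{IronWorks} = 18.75 + 0.25p_{FlexHub}.
Similarly p_{FlexHub} = 23.25 + 0.25p_{IronWorks}.
Substituting the second reaction function into the first: p_{IronWorks} = 18.75 + 0.25(23.25 + 0.25p_{IronWorks}), which gives 0.9375p_{IronWorks} = 24.5625 ⇒ p_{IronWorks} = 26.2.
Then p_{FlexHub} = 23.25 + 0.25·26.2 = 29.8.

26.2, 29.8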